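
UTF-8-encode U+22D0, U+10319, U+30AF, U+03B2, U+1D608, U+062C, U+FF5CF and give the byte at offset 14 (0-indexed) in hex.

0x98

U+22D0 → 3-byte form E2 8B 90 at offsets 0–2.
U+10319 → 4-byte form F0 90 8C 99 at offsets 3–6.
U+30AF → 3-byte form E3 82 AF at offsets 7–9.
U+03B2 → 2-byte form CE B2 at offsets 10–11.
U+1D608 → 4-byte form F0 9D 98 88 at offsets 12–15.
Offset 14 falls in char 5's range; it's byte 3 of F0 9D 98 88 = 0x98.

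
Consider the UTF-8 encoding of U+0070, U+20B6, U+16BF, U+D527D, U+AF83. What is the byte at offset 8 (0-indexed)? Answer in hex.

U+0070 → 1-byte form 70 at offsets 0–0.
U+20B6 → 3-byte form E2 82 B6 at offsets 1–3.
U+16BF → 3-byte form E1 9A BF at offsets 4–6.
U+D527D → 4-byte form F3 95 89 BD at offsets 7–10.
Offset 8 falls in char 4's range; it's byte 2 of F3 95 89 BD = 0x95.

0x95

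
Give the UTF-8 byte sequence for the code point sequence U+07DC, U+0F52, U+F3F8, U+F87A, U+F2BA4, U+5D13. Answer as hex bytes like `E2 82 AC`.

DF 9C E0 BD 92 EF 8F B8 EF A1 BA F3 B2 AE A4 E5 B4 93

U+07DC: 2-byte form → DF 9C.
U+0F52: 3-byte form → E0 BD 92.
U+F3F8: 3-byte form → EF 8F B8.
U+F87A: 3-byte form → EF A1 BA.
U+F2BA4: 4-byte form → F3 B2 AE A4.
U+5D13: 3-byte form → E5 B4 93.
Concatenated (18 bytes): DF 9C E0 BD 92 EF 8F B8 EF A1 BA F3 B2 AE A4 E5 B4 93.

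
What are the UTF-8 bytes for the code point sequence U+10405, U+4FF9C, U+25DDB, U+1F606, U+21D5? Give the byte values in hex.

U+10405: 4-byte form → F0 90 90 85.
U+4FF9C: 4-byte form → F1 8F BE 9C.
U+25DDB: 4-byte form → F0 A5 B7 9B.
U+1F606: 4-byte form → F0 9F 98 86.
U+21D5: 3-byte form → E2 87 95.
Concatenated (19 bytes): F0 90 90 85 F1 8F BE 9C F0 A5 B7 9B F0 9F 98 86 E2 87 95.

F0 90 90 85 F1 8F BE 9C F0 A5 B7 9B F0 9F 98 86 E2 87 95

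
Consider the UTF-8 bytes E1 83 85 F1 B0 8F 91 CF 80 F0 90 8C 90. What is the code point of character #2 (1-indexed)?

U+703D1

Offset 0: leading byte 0xE1 = 11100001 → 3-byte char #1 = E1 83 85.
Offset 3: leading byte 0xF1 = 11110001 → 4-byte char #2 = F1 B0 8F 91.
Leading byte 0xF1 = 11110001 matches 11110xxx → 4-byte sequence.
Byte 1: 0xF1 = 11110001, payload 001 (3 bits).
Byte 2: 0xB0 = 10110000 (10xxxxxx ✓), payload 110000.
Byte 3: 0x8F = 10001111 (10xxxxxx ✓), payload 001111.
Byte 4: 0x91 = 10010001 (10xxxxxx ✓), payload 010001.
Concatenate: 001110000001111010001 = 0x703D1 (21 bits → U+703D1).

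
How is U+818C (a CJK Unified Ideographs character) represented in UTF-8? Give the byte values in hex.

E8 86 8C

U+818C = 0x818C = 33164 decimal. In range U+0800–U+FFFF → 3-byte form: 1110xxxx 10xxxxxx 10xxxxxx.
Binary (16 bits): 1000000110001100.
Split 4+6+6: 1000 | 000110 | 001100.
Byte 1: 11101000 = 0xE8.
Byte 2: 10000110 = 0x86.
Byte 3: 10001100 = 0x8C.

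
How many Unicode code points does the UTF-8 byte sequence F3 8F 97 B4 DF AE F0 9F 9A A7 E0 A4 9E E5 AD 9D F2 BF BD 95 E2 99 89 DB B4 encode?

8

Byte at offset 0: 0xF3 = 11110011 → 4-byte char (#1). Advance 4.
Byte at offset 4: 0xDF = 11011111 → 2-byte char (#2). Advance 2.
Byte at offset 6: 0xF0 = 11110000 → 4-byte char (#3). Advance 4.
Byte at offset 10: 0xE0 = 11100000 → 3-byte char (#4). Advance 3.
Byte at offset 13: 0xE5 = 11100101 → 3-byte char (#5). Advance 3.
Byte at offset 16: 0xF2 = 11110010 → 4-byte char (#6). Advance 4.
Byte at offset 20: 0xE2 = 11100010 → 3-byte char (#7). Advance 3.
Byte at offset 23: 0xDB = 11011011 → 2-byte char (#8). Advance 2.
Reached end at offset 25 after 8 code points.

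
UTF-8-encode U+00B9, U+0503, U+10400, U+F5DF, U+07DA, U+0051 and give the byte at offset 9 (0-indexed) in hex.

0x97

U+00B9 → 2-byte form C2 B9 at offsets 0–1.
U+0503 → 2-byte form D4 83 at offsets 2–3.
U+10400 → 4-byte form F0 90 90 80 at offsets 4–7.
U+F5DF → 3-byte form EF 97 9F at offsets 8–10.
Offset 9 falls in char 4's range; it's byte 2 of EF 97 9F = 0x97.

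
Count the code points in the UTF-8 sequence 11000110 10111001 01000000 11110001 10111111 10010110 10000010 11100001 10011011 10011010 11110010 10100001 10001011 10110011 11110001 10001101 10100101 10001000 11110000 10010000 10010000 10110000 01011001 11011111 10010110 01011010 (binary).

10

Byte at offset 0: 0xC6 = 11000110 → 2-byte char (#1). Advance 2.
Byte at offset 2: 0x40 = 01000000 → 1-byte char (#2). Advance 1.
Byte at offset 3: 0xF1 = 11110001 → 4-byte char (#3). Advance 4.
Byte at offset 7: 0xE1 = 11100001 → 3-byte char (#4). Advance 3.
Byte at offset 10: 0xF2 = 11110010 → 4-byte char (#5). Advance 4.
Byte at offset 14: 0xF1 = 11110001 → 4-byte char (#6). Advance 4.
Byte at offset 18: 0xF0 = 11110000 → 4-byte char (#7). Advance 4.
Byte at offset 22: 0x59 = 01011001 → 1-byte char (#8). Advance 1.
Byte at offset 23: 0xDF = 11011111 → 2-byte char (#9). Advance 2.
Byte at offset 25: 0x5A = 01011010 → 1-byte char (#10). Advance 1.
Reached end at offset 26 after 10 code points.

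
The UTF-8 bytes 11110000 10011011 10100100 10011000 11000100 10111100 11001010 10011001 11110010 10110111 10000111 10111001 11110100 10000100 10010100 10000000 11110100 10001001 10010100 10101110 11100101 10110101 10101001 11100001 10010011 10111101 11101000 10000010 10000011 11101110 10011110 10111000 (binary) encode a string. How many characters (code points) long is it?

10

Byte at offset 0: 0xF0 = 11110000 → 4-byte char (#1). Advance 4.
Byte at offset 4: 0xC4 = 11000100 → 2-byte char (#2). Advance 2.
Byte at offset 6: 0xCA = 11001010 → 2-byte char (#3). Advance 2.
Byte at offset 8: 0xF2 = 11110010 → 4-byte char (#4). Advance 4.
Byte at offset 12: 0xF4 = 11110100 → 4-byte char (#5). Advance 4.
Byte at offset 16: 0xF4 = 11110100 → 4-byte char (#6). Advance 4.
Byte at offset 20: 0xE5 = 11100101 → 3-byte char (#7). Advance 3.
Byte at offset 23: 0xE1 = 11100001 → 3-byte char (#8). Advance 3.
Byte at offset 26: 0xE8 = 11101000 → 3-byte char (#9). Advance 3.
Byte at offset 29: 0xEE = 11101110 → 3-byte char (#10). Advance 3.
Reached end at offset 32 after 10 code points.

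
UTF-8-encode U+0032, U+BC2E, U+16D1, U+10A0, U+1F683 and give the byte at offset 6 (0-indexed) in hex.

0x91

U+0032 → 1-byte form 32 at offsets 0–0.
U+BC2E → 3-byte form EB B0 AE at offsets 1–3.
U+16D1 → 3-byte form E1 9B 91 at offsets 4–6.
Offset 6 falls in char 3's range; it's byte 3 of E1 9B 91 = 0x91.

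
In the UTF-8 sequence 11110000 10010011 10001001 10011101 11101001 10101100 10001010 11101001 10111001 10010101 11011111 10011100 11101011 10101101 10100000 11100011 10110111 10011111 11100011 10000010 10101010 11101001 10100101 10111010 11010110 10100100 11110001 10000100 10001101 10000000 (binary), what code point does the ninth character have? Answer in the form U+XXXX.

Offset 0: leading byte 0xF0 = 11110000 → 4-byte char #1 = F0 93 89 9D.
Offset 4: leading byte 0xE9 = 11101001 → 3-byte char #2 = E9 AC 8A.
Offset 7: leading byte 0xE9 = 11101001 → 3-byte char #3 = E9 B9 95.
Offset 10: leading byte 0xDF = 11011111 → 2-byte char #4 = DF 9C.
Offset 12: leading byte 0xEB = 11101011 → 3-byte char #5 = EB AD A0.
Offset 15: leading byte 0xE3 = 11100011 → 3-byte char #6 = E3 B7 9F.
Offset 18: leading byte 0xE3 = 11100011 → 3-byte char #7 = E3 82 AA.
Offset 21: leading byte 0xE9 = 11101001 → 3-byte char #8 = E9 A5 BA.
Offset 24: leading byte 0xD6 = 11010110 → 2-byte char #9 = D6 A4.
Leading byte 0xD6 = 11010110 matches 110xxxxx → 2-byte sequence.
Byte 1: 0xD6 = 11010110, payload 10110 (5 bits).
Byte 2: 0xA4 = 10100100 (10xxxxxx ✓), payload 100100.
Concatenate: 10110100100 = 0x5A4 (11 bits → U+05A4).

U+05A4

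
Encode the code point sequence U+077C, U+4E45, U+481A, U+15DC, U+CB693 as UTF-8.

U+077C: 2-byte form → DD BC.
U+4E45: 3-byte form → E4 B9 85.
U+481A: 3-byte form → E4 A0 9A.
U+15DC: 3-byte form → E1 97 9C.
U+CB693: 4-byte form → F3 8B 9A 93.
Concatenated (15 bytes): DD BC E4 B9 85 E4 A0 9A E1 97 9C F3 8B 9A 93.

DD BC E4 B9 85 E4 A0 9A E1 97 9C F3 8B 9A 93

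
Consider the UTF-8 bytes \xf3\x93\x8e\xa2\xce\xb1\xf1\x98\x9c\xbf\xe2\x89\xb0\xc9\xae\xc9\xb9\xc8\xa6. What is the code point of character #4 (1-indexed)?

Offset 0: leading byte 0xF3 = 11110011 → 4-byte char #1 = F3 93 8E A2.
Offset 4: leading byte 0xCE = 11001110 → 2-byte char #2 = CE B1.
Offset 6: leading byte 0xF1 = 11110001 → 4-byte char #3 = F1 98 9C BF.
Offset 10: leading byte 0xE2 = 11100010 → 3-byte char #4 = E2 89 B0.
Leading byte 0xE2 = 11100010 matches 1110xxxx → 3-byte sequence.
Byte 1: 0xE2 = 11100010, payload 0010 (4 bits).
Byte 2: 0x89 = 10001001 (10xxxxxx ✓), payload 001001.
Byte 3: 0xB0 = 10110000 (10xxxxxx ✓), payload 110000.
Concatenate: 0010001001110000 = 0x2270 (16 bits → U+2270).

U+2270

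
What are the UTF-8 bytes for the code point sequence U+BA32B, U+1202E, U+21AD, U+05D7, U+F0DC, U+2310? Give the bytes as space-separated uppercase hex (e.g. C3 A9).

F2 BA 8C AB F0 92 80 AE E2 86 AD D7 97 EF 83 9C E2 8C 90

U+BA32B: 4-byte form → F2 BA 8C AB.
U+1202E: 4-byte form → F0 92 80 AE.
U+21AD: 3-byte form → E2 86 AD.
U+05D7: 2-byte form → D7 97.
U+F0DC: 3-byte form → EF 83 9C.
U+2310: 3-byte form → E2 8C 90.
Concatenated (19 bytes): F2 BA 8C AB F0 92 80 AE E2 86 AD D7 97 EF 83 9C E2 8C 90.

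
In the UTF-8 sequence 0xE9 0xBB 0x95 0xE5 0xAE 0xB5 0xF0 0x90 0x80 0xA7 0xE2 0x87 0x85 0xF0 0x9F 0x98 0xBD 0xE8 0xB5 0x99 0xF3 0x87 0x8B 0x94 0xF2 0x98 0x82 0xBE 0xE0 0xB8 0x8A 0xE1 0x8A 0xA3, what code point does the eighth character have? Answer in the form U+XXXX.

Offset 0: leading byte 0xE9 = 11101001 → 3-byte char #1 = E9 BB 95.
Offset 3: leading byte 0xE5 = 11100101 → 3-byte char #2 = E5 AE B5.
Offset 6: leading byte 0xF0 = 11110000 → 4-byte char #3 = F0 90 80 A7.
Offset 10: leading byte 0xE2 = 11100010 → 3-byte char #4 = E2 87 85.
Offset 13: leading byte 0xF0 = 11110000 → 4-byte char #5 = F0 9F 98 BD.
Offset 17: leading byte 0xE8 = 11101000 → 3-byte char #6 = E8 B5 99.
Offset 20: leading byte 0xF3 = 11110011 → 4-byte char #7 = F3 87 8B 94.
Offset 24: leading byte 0xF2 = 11110010 → 4-byte char #8 = F2 98 82 BE.
Leading byte 0xF2 = 11110010 matches 11110xxx → 4-byte sequence.
Byte 1: 0xF2 = 11110010, payload 010 (3 bits).
Byte 2: 0x98 = 10011000 (10xxxxxx ✓), payload 011000.
Byte 3: 0x82 = 10000010 (10xxxxxx ✓), payload 000010.
Byte 4: 0xBE = 10111110 (10xxxxxx ✓), payload 111110.
Concatenate: 010011000000010111110 = 0x980BE (21 bits → U+980BE).

U+980BE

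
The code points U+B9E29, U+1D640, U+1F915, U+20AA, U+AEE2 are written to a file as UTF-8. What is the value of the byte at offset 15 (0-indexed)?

0xEA

U+B9E29 → 4-byte form F2 B9 B8 A9 at offsets 0–3.
U+1D640 → 4-byte form F0 9D 99 80 at offsets 4–7.
U+1F915 → 4-byte form F0 9F A4 95 at offsets 8–11.
U+20AA → 3-byte form E2 82 AA at offsets 12–14.
U+AEE2 → 3-byte form EA BB A2 at offsets 15–17.
Offset 15 falls in char 5's range; it's byte 1 of EA BB A2 = 0xEA.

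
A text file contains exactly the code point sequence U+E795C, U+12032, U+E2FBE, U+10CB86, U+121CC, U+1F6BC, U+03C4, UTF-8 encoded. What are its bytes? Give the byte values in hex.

U+E795C: 4-byte form → F3 A7 A5 9C.
U+12032: 4-byte form → F0 92 80 B2.
U+E2FBE: 4-byte form → F3 A2 BE BE.
U+10CB86: 4-byte form → F4 8C AE 86.
U+121CC: 4-byte form → F0 92 87 8C.
U+1F6BC: 4-byte form → F0 9F 9A BC.
U+03C4: 2-byte form → CF 84.
Concatenated (26 bytes): F3 A7 A5 9C F0 92 80 B2 F3 A2 BE BE F4 8C AE 86 F0 92 87 8C F0 9F 9A BC CF 84.

F3 A7 A5 9C F0 92 80 B2 F3 A2 BE BE F4 8C AE 86 F0 92 87 8C F0 9F 9A BC CF 84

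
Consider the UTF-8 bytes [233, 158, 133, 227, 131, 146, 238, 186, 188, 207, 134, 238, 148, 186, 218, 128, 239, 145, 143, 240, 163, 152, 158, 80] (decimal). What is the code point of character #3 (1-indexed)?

U+EEBC

Offset 0: leading byte 0xE9 = 11101001 → 3-byte char #1 = E9 9E 85.
Offset 3: leading byte 0xE3 = 11100011 → 3-byte char #2 = E3 83 92.
Offset 6: leading byte 0xEE = 11101110 → 3-byte char #3 = EE BA BC.
Leading byte 0xEE = 11101110 matches 1110xxxx → 3-byte sequence.
Byte 1: 0xEE = 11101110, payload 1110 (4 bits).
Byte 2: 0xBA = 10111010 (10xxxxxx ✓), payload 111010.
Byte 3: 0xBC = 10111100 (10xxxxxx ✓), payload 111100.
Concatenate: 1110111010111100 = 0xEEBC (16 bits → U+EEBC).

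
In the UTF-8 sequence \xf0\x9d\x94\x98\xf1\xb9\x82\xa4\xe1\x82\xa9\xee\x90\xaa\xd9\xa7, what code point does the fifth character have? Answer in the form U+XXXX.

U+0667

Offset 0: leading byte 0xF0 = 11110000 → 4-byte char #1 = F0 9D 94 98.
Offset 4: leading byte 0xF1 = 11110001 → 4-byte char #2 = F1 B9 82 A4.
Offset 8: leading byte 0xE1 = 11100001 → 3-byte char #3 = E1 82 A9.
Offset 11: leading byte 0xEE = 11101110 → 3-byte char #4 = EE 90 AA.
Offset 14: leading byte 0xD9 = 11011001 → 2-byte char #5 = D9 A7.
Leading byte 0xD9 = 11011001 matches 110xxxxx → 2-byte sequence.
Byte 1: 0xD9 = 11011001, payload 11001 (5 bits).
Byte 2: 0xA7 = 10100111 (10xxxxxx ✓), payload 100111.
Concatenate: 11001100111 = 0x667 (11 bits → U+0667).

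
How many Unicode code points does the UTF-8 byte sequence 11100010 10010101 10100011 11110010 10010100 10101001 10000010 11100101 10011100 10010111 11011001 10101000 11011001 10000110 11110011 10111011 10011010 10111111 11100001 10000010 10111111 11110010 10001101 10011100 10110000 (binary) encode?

8

Byte at offset 0: 0xE2 = 11100010 → 3-byte char (#1). Advance 3.
Byte at offset 3: 0xF2 = 11110010 → 4-byte char (#2). Advance 4.
Byte at offset 7: 0xE5 = 11100101 → 3-byte char (#3). Advance 3.
Byte at offset 10: 0xD9 = 11011001 → 2-byte char (#4). Advance 2.
Byte at offset 12: 0xD9 = 11011001 → 2-byte char (#5). Advance 2.
Byte at offset 14: 0xF3 = 11110011 → 4-byte char (#6). Advance 4.
Byte at offset 18: 0xE1 = 11100001 → 3-byte char (#7). Advance 3.
Byte at offset 21: 0xF2 = 11110010 → 4-byte char (#8). Advance 4.
Reached end at offset 25 after 8 code points.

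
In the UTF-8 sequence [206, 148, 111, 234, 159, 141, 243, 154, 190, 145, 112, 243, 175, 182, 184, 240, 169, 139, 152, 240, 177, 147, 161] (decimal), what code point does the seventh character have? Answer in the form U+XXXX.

Offset 0: leading byte 0xCE = 11001110 → 2-byte char #1 = CE 94.
Offset 2: leading byte 0x6F = 01101111 → 1-byte char #2 = 6F.
Offset 3: leading byte 0xEA = 11101010 → 3-byte char #3 = EA 9F 8D.
Offset 6: leading byte 0xF3 = 11110011 → 4-byte char #4 = F3 9A BE 91.
Offset 10: leading byte 0x70 = 01110000 → 1-byte char #5 = 70.
Offset 11: leading byte 0xF3 = 11110011 → 4-byte char #6 = F3 AF B6 B8.
Offset 15: leading byte 0xF0 = 11110000 → 4-byte char #7 = F0 A9 8B 98.
Leading byte 0xF0 = 11110000 matches 11110xxx → 4-byte sequence.
Byte 1: 0xF0 = 11110000, payload 000 (3 bits).
Byte 2: 0xA9 = 10101001 (10xxxxxx ✓), payload 101001.
Byte 3: 0x8B = 10001011 (10xxxxxx ✓), payload 001011.
Byte 4: 0x98 = 10011000 (10xxxxxx ✓), payload 011000.
Concatenate: 000101001001011011000 = 0x292D8 (21 bits → U+292D8).

U+292D8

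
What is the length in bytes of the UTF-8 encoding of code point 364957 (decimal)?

4

U+5919D = 0x5919D. UTF-8 uses 1 byte below 0x80, 2 below 0x800, 3 below 0x10000, 4 up to 0x10FFFF. 0x5919D is in U+10000–U+10FFFF → 4 bytes.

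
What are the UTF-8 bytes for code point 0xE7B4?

U+E7B4 = 0xE7B4 = 59316 decimal. In range U+0800–U+FFFF → 3-byte form: 1110xxxx 10xxxxxx 10xxxxxx.
Binary (16 bits): 1110011110110100.
Split 4+6+6: 1110 | 011110 | 110100.
Byte 1: 11101110 = 0xEE.
Byte 2: 10011110 = 0x9E.
Byte 3: 10110100 = 0xB4.

EE 9E B4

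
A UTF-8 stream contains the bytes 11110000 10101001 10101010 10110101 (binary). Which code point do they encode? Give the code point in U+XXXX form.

U+29AB5

Leading byte 0xF0 = 11110000 matches 11110xxx → 4-byte sequence.
Byte 1: 0xF0 = 11110000, payload 000 (3 bits).
Byte 2: 0xA9 = 10101001 (10xxxxxx ✓), payload 101001.
Byte 3: 0xAA = 10101010 (10xxxxxx ✓), payload 101010.
Byte 4: 0xB5 = 10110101 (10xxxxxx ✓), payload 110101.
Concatenate: 000101001101010110101 = 0x29AB5 (21 bits → U+29AB5).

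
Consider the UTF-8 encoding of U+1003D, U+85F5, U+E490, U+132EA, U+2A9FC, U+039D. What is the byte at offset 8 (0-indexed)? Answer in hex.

U+1003D → 4-byte form F0 90 80 BD at offsets 0–3.
U+85F5 → 3-byte form E8 97 B5 at offsets 4–6.
U+E490 → 3-byte form EE 92 90 at offsets 7–9.
Offset 8 falls in char 3's range; it's byte 2 of EE 92 90 = 0x92.

0x92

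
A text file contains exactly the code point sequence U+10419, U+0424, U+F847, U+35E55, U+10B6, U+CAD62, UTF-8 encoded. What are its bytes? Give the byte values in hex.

U+10419: 4-byte form → F0 90 90 99.
U+0424: 2-byte form → D0 A4.
U+F847: 3-byte form → EF A1 87.
U+35E55: 4-byte form → F0 B5 B9 95.
U+10B6: 3-byte form → E1 82 B6.
U+CAD62: 4-byte form → F3 8A B5 A2.
Concatenated (20 bytes): F0 90 90 99 D0 A4 EF A1 87 F0 B5 B9 95 E1 82 B6 F3 8A B5 A2.

F0 90 90 99 D0 A4 EF A1 87 F0 B5 B9 95 E1 82 B6 F3 8A B5 A2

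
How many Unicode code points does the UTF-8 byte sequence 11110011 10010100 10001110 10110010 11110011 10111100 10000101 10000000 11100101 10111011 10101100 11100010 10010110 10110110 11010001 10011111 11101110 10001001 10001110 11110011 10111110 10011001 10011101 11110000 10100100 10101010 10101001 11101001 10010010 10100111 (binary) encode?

9

Byte at offset 0: 0xF3 = 11110011 → 4-byte char (#1). Advance 4.
Byte at offset 4: 0xF3 = 11110011 → 4-byte char (#2). Advance 4.
Byte at offset 8: 0xE5 = 11100101 → 3-byte char (#3). Advance 3.
Byte at offset 11: 0xE2 = 11100010 → 3-byte char (#4). Advance 3.
Byte at offset 14: 0xD1 = 11010001 → 2-byte char (#5). Advance 2.
Byte at offset 16: 0xEE = 11101110 → 3-byte char (#6). Advance 3.
Byte at offset 19: 0xF3 = 11110011 → 4-byte char (#7). Advance 4.
Byte at offset 23: 0xF0 = 11110000 → 4-byte char (#8). Advance 4.
Byte at offset 27: 0xE9 = 11101001 → 3-byte char (#9). Advance 3.
Reached end at offset 30 after 9 code points.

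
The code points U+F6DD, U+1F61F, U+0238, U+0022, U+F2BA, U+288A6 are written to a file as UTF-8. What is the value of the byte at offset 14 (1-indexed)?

0xF0

1-indexed offset 14 is 0-indexed offset 13.
U+F6DD → 3-byte form EF 9B 9D at offsets 0–2.
U+1F61F → 4-byte form F0 9F 98 9F at offsets 3–6.
U+0238 → 2-byte form C8 B8 at offsets 7–8.
U+0022 → 1-byte form 22 at offsets 9–9.
U+F2BA → 3-byte form EF 8A BA at offsets 10–12.
U+288A6 → 4-byte form F0 A8 A2 A6 at offsets 13–16.
Offset 13 falls in char 6's range; it's byte 1 of F0 A8 A2 A6 = 0xF0.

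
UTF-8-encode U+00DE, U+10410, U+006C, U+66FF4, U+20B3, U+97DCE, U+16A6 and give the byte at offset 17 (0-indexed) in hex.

0x8E

U+00DE → 2-byte form C3 9E at offsets 0–1.
U+10410 → 4-byte form F0 90 90 90 at offsets 2–5.
U+006C → 1-byte form 6C at offsets 6–6.
U+66FF4 → 4-byte form F1 A6 BF B4 at offsets 7–10.
U+20B3 → 3-byte form E2 82 B3 at offsets 11–13.
U+97DCE → 4-byte form F2 97 B7 8E at offsets 14–17.
Offset 17 falls in char 6's range; it's byte 4 of F2 97 B7 8E = 0x8E.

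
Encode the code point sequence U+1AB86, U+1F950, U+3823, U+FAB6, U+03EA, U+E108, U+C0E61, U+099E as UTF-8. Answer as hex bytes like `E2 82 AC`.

F0 9A AE 86 F0 9F A5 90 E3 A0 A3 EF AA B6 CF AA EE 84 88 F3 80 B9 A1 E0 A6 9E

U+1AB86: 4-byte form → F0 9A AE 86.
U+1F950: 4-byte form → F0 9F A5 90.
U+3823: 3-byte form → E3 A0 A3.
U+FAB6: 3-byte form → EF AA B6.
U+03EA: 2-byte form → CF AA.
U+E108: 3-byte form → EE 84 88.
U+C0E61: 4-byte form → F3 80 B9 A1.
U+099E: 3-byte form → E0 A6 9E.
Concatenated (26 bytes): F0 9A AE 86 F0 9F A5 90 E3 A0 A3 EF AA B6 CF AA EE 84 88 F3 80 B9 A1 E0 A6 9E.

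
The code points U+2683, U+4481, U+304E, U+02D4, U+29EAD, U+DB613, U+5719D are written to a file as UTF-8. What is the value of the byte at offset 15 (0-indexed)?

0xF3

U+2683 → 3-byte form E2 9A 83 at offsets 0–2.
U+4481 → 3-byte form E4 92 81 at offsets 3–5.
U+304E → 3-byte form E3 81 8E at offsets 6–8.
U+02D4 → 2-byte form CB 94 at offsets 9–10.
U+29EAD → 4-byte form F0 A9 BA AD at offsets 11–14.
U+DB613 → 4-byte form F3 9B 98 93 at offsets 15–18.
Offset 15 falls in char 6's range; it's byte 1 of F3 9B 98 93 = 0xF3.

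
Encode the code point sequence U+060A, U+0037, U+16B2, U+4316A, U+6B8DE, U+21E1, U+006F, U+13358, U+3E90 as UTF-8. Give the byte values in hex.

D8 8A 37 E1 9A B2 F1 83 85 AA F1 AB A3 9E E2 87 A1 6F F0 93 8D 98 E3 BA 90

U+060A: 2-byte form → D8 8A.
U+0037: 1-byte form → 37.
U+16B2: 3-byte form → E1 9A B2.
U+4316A: 4-byte form → F1 83 85 AA.
U+6B8DE: 4-byte form → F1 AB A3 9E.
U+21E1: 3-byte form → E2 87 A1.
U+006F: 1-byte form → 6F.
U+13358: 4-byte form → F0 93 8D 98.
U+3E90: 3-byte form → E3 BA 90.
Concatenated (25 bytes): D8 8A 37 E1 9A B2 F1 83 85 AA F1 AB A3 9E E2 87 A1 6F F0 93 8D 98 E3 BA 90.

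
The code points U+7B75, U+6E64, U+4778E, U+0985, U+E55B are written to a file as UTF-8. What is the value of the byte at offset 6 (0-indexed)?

0xF1

U+7B75 → 3-byte form E7 AD B5 at offsets 0–2.
U+6E64 → 3-byte form E6 B9 A4 at offsets 3–5.
U+4778E → 4-byte form F1 87 9E 8E at offsets 6–9.
Offset 6 falls in char 3's range; it's byte 1 of F1 87 9E 8E = 0xF1.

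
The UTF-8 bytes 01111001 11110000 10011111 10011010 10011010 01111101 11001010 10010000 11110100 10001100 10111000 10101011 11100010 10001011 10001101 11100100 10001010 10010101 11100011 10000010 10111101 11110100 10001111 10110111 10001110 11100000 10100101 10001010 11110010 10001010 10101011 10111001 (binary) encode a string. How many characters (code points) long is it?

11

Byte at offset 0: 0x79 = 01111001 → 1-byte char (#1). Advance 1.
Byte at offset 1: 0xF0 = 11110000 → 4-byte char (#2). Advance 4.
Byte at offset 5: 0x7D = 01111101 → 1-byte char (#3). Advance 1.
Byte at offset 6: 0xCA = 11001010 → 2-byte char (#4). Advance 2.
Byte at offset 8: 0xF4 = 11110100 → 4-byte char (#5). Advance 4.
Byte at offset 12: 0xE2 = 11100010 → 3-byte char (#6). Advance 3.
Byte at offset 15: 0xE4 = 11100100 → 3-byte char (#7). Advance 3.
Byte at offset 18: 0xE3 = 11100011 → 3-byte char (#8). Advance 3.
Byte at offset 21: 0xF4 = 11110100 → 4-byte char (#9). Advance 4.
Byte at offset 25: 0xE0 = 11100000 → 3-byte char (#10). Advance 3.
Byte at offset 28: 0xF2 = 11110010 → 4-byte char (#11). Advance 4.
Reached end at offset 32 after 11 code points.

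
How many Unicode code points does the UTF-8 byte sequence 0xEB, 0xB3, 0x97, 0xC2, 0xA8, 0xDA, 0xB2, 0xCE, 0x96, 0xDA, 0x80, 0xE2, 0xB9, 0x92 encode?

6

Byte at offset 0: 0xEB = 11101011 → 3-byte char (#1). Advance 3.
Byte at offset 3: 0xC2 = 11000010 → 2-byte char (#2). Advance 2.
Byte at offset 5: 0xDA = 11011010 → 2-byte char (#3). Advance 2.
Byte at offset 7: 0xCE = 11001110 → 2-byte char (#4). Advance 2.
Byte at offset 9: 0xDA = 11011010 → 2-byte char (#5). Advance 2.
Byte at offset 11: 0xE2 = 11100010 → 3-byte char (#6). Advance 3.
Reached end at offset 14 after 6 code points.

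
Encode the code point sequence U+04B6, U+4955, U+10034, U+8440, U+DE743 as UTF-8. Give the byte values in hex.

U+04B6: 2-byte form → D2 B6.
U+4955: 3-byte form → E4 A5 95.
U+10034: 4-byte form → F0 90 80 B4.
U+8440: 3-byte form → E8 91 80.
U+DE743: 4-byte form → F3 9E 9D 83.
Concatenated (16 bytes): D2 B6 E4 A5 95 F0 90 80 B4 E8 91 80 F3 9E 9D 83.

D2 B6 E4 A5 95 F0 90 80 B4 E8 91 80 F3 9E 9D 83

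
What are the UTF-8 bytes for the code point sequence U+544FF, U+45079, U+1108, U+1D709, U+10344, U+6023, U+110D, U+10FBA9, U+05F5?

F1 94 93 BF F1 85 81 B9 E1 84 88 F0 9D 9C 89 F0 90 8D 84 E6 80 A3 E1 84 8D F4 8F AE A9 D7 B5

U+544FF: 4-byte form → F1 94 93 BF.
U+45079: 4-byte form → F1 85 81 B9.
U+1108: 3-byte form → E1 84 88.
U+1D709: 4-byte form → F0 9D 9C 89.
U+10344: 4-byte form → F0 90 8D 84.
U+6023: 3-byte form → E6 80 A3.
U+110D: 3-byte form → E1 84 8D.
U+10FBA9: 4-byte form → F4 8F AE A9.
U+05F5: 2-byte form → D7 B5.
Concatenated (31 bytes): F1 94 93 BF F1 85 81 B9 E1 84 88 F0 9D 9C 89 F0 90 8D 84 E6 80 A3 E1 84 8D F4 8F AE A9 D7 B5.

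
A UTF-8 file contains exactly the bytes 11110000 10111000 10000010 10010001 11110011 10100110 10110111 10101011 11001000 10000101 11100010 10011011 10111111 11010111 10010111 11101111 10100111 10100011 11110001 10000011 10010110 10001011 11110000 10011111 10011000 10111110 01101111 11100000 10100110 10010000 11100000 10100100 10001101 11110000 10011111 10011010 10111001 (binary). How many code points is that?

12

Byte at offset 0: 0xF0 = 11110000 → 4-byte char (#1). Advance 4.
Byte at offset 4: 0xF3 = 11110011 → 4-byte char (#2). Advance 4.
Byte at offset 8: 0xC8 = 11001000 → 2-byte char (#3). Advance 2.
Byte at offset 10: 0xE2 = 11100010 → 3-byte char (#4). Advance 3.
Byte at offset 13: 0xD7 = 11010111 → 2-byte char (#5). Advance 2.
Byte at offset 15: 0xEF = 11101111 → 3-byte char (#6). Advance 3.
Byte at offset 18: 0xF1 = 11110001 → 4-byte char (#7). Advance 4.
Byte at offset 22: 0xF0 = 11110000 → 4-byte char (#8). Advance 4.
Byte at offset 26: 0x6F = 01101111 → 1-byte char (#9). Advance 1.
Byte at offset 27: 0xE0 = 11100000 → 3-byte char (#10). Advance 3.
Byte at offset 30: 0xE0 = 11100000 → 3-byte char (#11). Advance 3.
Byte at offset 33: 0xF0 = 11110000 → 4-byte char (#12). Advance 4.
Reached end at offset 37 after 12 code points.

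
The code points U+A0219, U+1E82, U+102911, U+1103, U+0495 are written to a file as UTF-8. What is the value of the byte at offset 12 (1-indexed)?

0xE1

1-indexed offset 12 is 0-indexed offset 11.
U+A0219 → 4-byte form F2 A0 88 99 at offsets 0–3.
U+1E82 → 3-byte form E1 BA 82 at offsets 4–6.
U+102911 → 4-byte form F4 82 A4 91 at offsets 7–10.
U+1103 → 3-byte form E1 84 83 at offsets 11–13.
Offset 11 falls in char 4's range; it's byte 1 of E1 84 83 = 0xE1.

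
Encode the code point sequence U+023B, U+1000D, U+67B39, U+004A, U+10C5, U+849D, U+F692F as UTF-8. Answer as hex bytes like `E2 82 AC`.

C8 BB F0 90 80 8D F1 A7 AC B9 4A E1 83 85 E8 92 9D F3 B6 A4 AF

U+023B: 2-byte form → C8 BB.
U+1000D: 4-byte form → F0 90 80 8D.
U+67B39: 4-byte form → F1 A7 AC B9.
U+004A: 1-byte form → 4A.
U+10C5: 3-byte form → E1 83 85.
U+849D: 3-byte form → E8 92 9D.
U+F692F: 4-byte form → F3 B6 A4 AF.
Concatenated (21 bytes): C8 BB F0 90 80 8D F1 A7 AC B9 4A E1 83 85 E8 92 9D F3 B6 A4 AF.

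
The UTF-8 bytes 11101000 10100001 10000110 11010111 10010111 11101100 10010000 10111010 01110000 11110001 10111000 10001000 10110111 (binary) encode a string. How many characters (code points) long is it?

Byte at offset 0: 0xE8 = 11101000 → 3-byte char (#1). Advance 3.
Byte at offset 3: 0xD7 = 11010111 → 2-byte char (#2). Advance 2.
Byte at offset 5: 0xEC = 11101100 → 3-byte char (#3). Advance 3.
Byte at offset 8: 0x70 = 01110000 → 1-byte char (#4). Advance 1.
Byte at offset 9: 0xF1 = 11110001 → 4-byte char (#5). Advance 4.
Reached end at offset 13 after 5 code points.

5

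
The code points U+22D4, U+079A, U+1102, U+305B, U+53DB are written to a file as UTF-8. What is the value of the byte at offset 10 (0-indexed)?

U+22D4 → 3-byte form E2 8B 94 at offsets 0–2.
U+079A → 2-byte form DE 9A at offsets 3–4.
U+1102 → 3-byte form E1 84 82 at offsets 5–7.
U+305B → 3-byte form E3 81 9B at offsets 8–10.
Offset 10 falls in char 4's range; it's byte 3 of E3 81 9B = 0x9B.

0x9B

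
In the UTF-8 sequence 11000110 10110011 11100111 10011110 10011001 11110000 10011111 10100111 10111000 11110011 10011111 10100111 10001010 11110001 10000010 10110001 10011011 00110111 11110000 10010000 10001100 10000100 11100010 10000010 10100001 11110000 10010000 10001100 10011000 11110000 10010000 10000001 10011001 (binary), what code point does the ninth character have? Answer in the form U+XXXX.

Offset 0: leading byte 0xC6 = 11000110 → 2-byte char #1 = C6 B3.
Offset 2: leading byte 0xE7 = 11100111 → 3-byte char #2 = E7 9E 99.
Offset 5: leading byte 0xF0 = 11110000 → 4-byte char #3 = F0 9F A7 B8.
Offset 9: leading byte 0xF3 = 11110011 → 4-byte char #4 = F3 9F A7 8A.
Offset 13: leading byte 0xF1 = 11110001 → 4-byte char #5 = F1 82 B1 9B.
Offset 17: leading byte 0x37 = 00110111 → 1-byte char #6 = 37.
Offset 18: leading byte 0xF0 = 11110000 → 4-byte char #7 = F0 90 8C 84.
Offset 22: leading byte 0xE2 = 11100010 → 3-byte char #8 = E2 82 A1.
Offset 25: leading byte 0xF0 = 11110000 → 4-byte char #9 = F0 90 8C 98.
Leading byte 0xF0 = 11110000 matches 11110xxx → 4-byte sequence.
Byte 1: 0xF0 = 11110000, payload 000 (3 bits).
Byte 2: 0x90 = 10010000 (10xxxxxx ✓), payload 010000.
Byte 3: 0x8C = 10001100 (10xxxxxx ✓), payload 001100.
Byte 4: 0x98 = 10011000 (10xxxxxx ✓), payload 011000.
Concatenate: 000010000001100011000 = 0x10318 (21 bits → U+10318).

U+10318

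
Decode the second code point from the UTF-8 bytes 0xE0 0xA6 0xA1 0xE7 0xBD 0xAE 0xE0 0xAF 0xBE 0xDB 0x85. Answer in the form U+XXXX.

Offset 0: leading byte 0xE0 = 11100000 → 3-byte char #1 = E0 A6 A1.
Offset 3: leading byte 0xE7 = 11100111 → 3-byte char #2 = E7 BD AE.
Leading byte 0xE7 = 11100111 matches 1110xxxx → 3-byte sequence.
Byte 1: 0xE7 = 11100111, payload 0111 (4 bits).
Byte 2: 0xBD = 10111101 (10xxxxxx ✓), payload 111101.
Byte 3: 0xAE = 10101110 (10xxxxxx ✓), payload 101110.
Concatenate: 0111111101101110 = 0x7F6E (16 bits → U+7F6E).

U+7F6E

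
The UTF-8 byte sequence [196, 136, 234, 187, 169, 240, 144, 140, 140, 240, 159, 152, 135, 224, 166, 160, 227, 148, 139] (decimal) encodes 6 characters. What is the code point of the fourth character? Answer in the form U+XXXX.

U+1F607

Offset 0: leading byte 0xC4 = 11000100 → 2-byte char #1 = C4 88.
Offset 2: leading byte 0xEA = 11101010 → 3-byte char #2 = EA BB A9.
Offset 5: leading byte 0xF0 = 11110000 → 4-byte char #3 = F0 90 8C 8C.
Offset 9: leading byte 0xF0 = 11110000 → 4-byte char #4 = F0 9F 98 87.
Leading byte 0xF0 = 11110000 matches 11110xxx → 4-byte sequence.
Byte 1: 0xF0 = 11110000, payload 000 (3 bits).
Byte 2: 0x9F = 10011111 (10xxxxxx ✓), payload 011111.
Byte 3: 0x98 = 10011000 (10xxxxxx ✓), payload 011000.
Byte 4: 0x87 = 10000111 (10xxxxxx ✓), payload 000111.
Concatenate: 000011111011000000111 = 0x1F607 (21 bits → U+1F607).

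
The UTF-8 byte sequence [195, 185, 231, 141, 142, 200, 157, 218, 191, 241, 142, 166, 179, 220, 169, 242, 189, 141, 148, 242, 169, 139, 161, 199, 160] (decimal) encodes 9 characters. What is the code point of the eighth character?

U+A92E1

Offset 0: leading byte 0xC3 = 11000011 → 2-byte char #1 = C3 B9.
Offset 2: leading byte 0xE7 = 11100111 → 3-byte char #2 = E7 8D 8E.
Offset 5: leading byte 0xC8 = 11001000 → 2-byte char #3 = C8 9D.
Offset 7: leading byte 0xDA = 11011010 → 2-byte char #4 = DA BF.
Offset 9: leading byte 0xF1 = 11110001 → 4-byte char #5 = F1 8E A6 B3.
Offset 13: leading byte 0xDC = 11011100 → 2-byte char #6 = DC A9.
Offset 15: leading byte 0xF2 = 11110010 → 4-byte char #7 = F2 BD 8D 94.
Offset 19: leading byte 0xF2 = 11110010 → 4-byte char #8 = F2 A9 8B A1.
Leading byte 0xF2 = 11110010 matches 11110xxx → 4-byte sequence.
Byte 1: 0xF2 = 11110010, payload 010 (3 bits).
Byte 2: 0xA9 = 10101001 (10xxxxxx ✓), payload 101001.
Byte 3: 0x8B = 10001011 (10xxxxxx ✓), payload 001011.
Byte 4: 0xA1 = 10100001 (10xxxxxx ✓), payload 100001.
Concatenate: 010101001001011100001 = 0xA92E1 (21 bits → U+A92E1).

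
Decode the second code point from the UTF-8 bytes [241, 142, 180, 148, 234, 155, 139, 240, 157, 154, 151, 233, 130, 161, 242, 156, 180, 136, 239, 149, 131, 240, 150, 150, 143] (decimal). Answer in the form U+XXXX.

Offset 0: leading byte 0xF1 = 11110001 → 4-byte char #1 = F1 8E B4 94.
Offset 4: leading byte 0xEA = 11101010 → 3-byte char #2 = EA 9B 8B.
Leading byte 0xEA = 11101010 matches 1110xxxx → 3-byte sequence.
Byte 1: 0xEA = 11101010, payload 1010 (4 bits).
Byte 2: 0x9B = 10011011 (10xxxxxx ✓), payload 011011.
Byte 3: 0x8B = 10001011 (10xxxxxx ✓), payload 001011.
Concatenate: 1010011011001011 = 0xA6CB (16 bits → U+A6CB).

U+A6CB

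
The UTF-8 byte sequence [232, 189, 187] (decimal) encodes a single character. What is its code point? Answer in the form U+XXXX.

U+8F7B

Leading byte 0xE8 = 11101000 matches 1110xxxx → 3-byte sequence.
Byte 1: 0xE8 = 11101000, payload 1000 (4 bits).
Byte 2: 0xBD = 10111101 (10xxxxxx ✓), payload 111101.
Byte 3: 0xBB = 10111011 (10xxxxxx ✓), payload 111011.
Concatenate: 1000111101111011 = 0x8F7B (16 bits → U+8F7B).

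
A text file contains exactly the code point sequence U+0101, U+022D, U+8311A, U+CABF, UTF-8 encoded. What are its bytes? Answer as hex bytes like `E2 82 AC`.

C4 81 C8 AD F2 83 84 9A EC AA BF

U+0101: 2-byte form → C4 81.
U+022D: 2-byte form → C8 AD.
U+8311A: 4-byte form → F2 83 84 9A.
U+CABF: 3-byte form → EC AA BF.
Concatenated (11 bytes): C4 81 C8 AD F2 83 84 9A EC AA BF.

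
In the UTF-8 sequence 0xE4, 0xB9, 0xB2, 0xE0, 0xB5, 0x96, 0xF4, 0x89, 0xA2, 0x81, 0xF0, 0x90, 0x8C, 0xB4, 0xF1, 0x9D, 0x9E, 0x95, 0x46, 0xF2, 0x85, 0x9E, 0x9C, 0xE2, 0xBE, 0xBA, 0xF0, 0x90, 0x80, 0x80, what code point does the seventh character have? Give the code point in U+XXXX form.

U+8579C

Offset 0: leading byte 0xE4 = 11100100 → 3-byte char #1 = E4 B9 B2.
Offset 3: leading byte 0xE0 = 11100000 → 3-byte char #2 = E0 B5 96.
Offset 6: leading byte 0xF4 = 11110100 → 4-byte char #3 = F4 89 A2 81.
Offset 10: leading byte 0xF0 = 11110000 → 4-byte char #4 = F0 90 8C B4.
Offset 14: leading byte 0xF1 = 11110001 → 4-byte char #5 = F1 9D 9E 95.
Offset 18: leading byte 0x46 = 01000110 → 1-byte char #6 = 46.
Offset 19: leading byte 0xF2 = 11110010 → 4-byte char #7 = F2 85 9E 9C.
Leading byte 0xF2 = 11110010 matches 11110xxx → 4-byte sequence.
Byte 1: 0xF2 = 11110010, payload 010 (3 bits).
Byte 2: 0x85 = 10000101 (10xxxxxx ✓), payload 000101.
Byte 3: 0x9E = 10011110 (10xxxxxx ✓), payload 011110.
Byte 4: 0x9C = 10011100 (10xxxxxx ✓), payload 011100.
Concatenate: 010000101011110011100 = 0x8579C (21 bits → U+8579C).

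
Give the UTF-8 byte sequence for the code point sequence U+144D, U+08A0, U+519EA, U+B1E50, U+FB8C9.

E1 91 8D E0 A2 A0 F1 91 A7 AA F2 B1 B9 90 F3 BB A3 89

U+144D: 3-byte form → E1 91 8D.
U+08A0: 3-byte form → E0 A2 A0.
U+519EA: 4-byte form → F1 91 A7 AA.
U+B1E50: 4-byte form → F2 B1 B9 90.
U+FB8C9: 4-byte form → F3 BB A3 89.
Concatenated (18 bytes): E1 91 8D E0 A2 A0 F1 91 A7 AA F2 B1 B9 90 F3 BB A3 89.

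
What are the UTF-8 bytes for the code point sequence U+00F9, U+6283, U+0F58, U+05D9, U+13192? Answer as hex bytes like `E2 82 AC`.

U+00F9: 2-byte form → C3 B9.
U+6283: 3-byte form → E6 8A 83.
U+0F58: 3-byte form → E0 BD 98.
U+05D9: 2-byte form → D7 99.
U+13192: 4-byte form → F0 93 86 92.
Concatenated (14 bytes): C3 B9 E6 8A 83 E0 BD 98 D7 99 F0 93 86 92.

C3 B9 E6 8A 83 E0 BD 98 D7 99 F0 93 86 92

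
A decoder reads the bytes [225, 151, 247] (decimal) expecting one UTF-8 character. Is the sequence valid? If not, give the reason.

Leading byte 0xE1 = 11100001 → 3-byte form.
Byte 3 is 0xF7 = 11110111, which is not 10xxxxxx — expected a continuation byte.

invalid (non-continuation byte where continuation expected)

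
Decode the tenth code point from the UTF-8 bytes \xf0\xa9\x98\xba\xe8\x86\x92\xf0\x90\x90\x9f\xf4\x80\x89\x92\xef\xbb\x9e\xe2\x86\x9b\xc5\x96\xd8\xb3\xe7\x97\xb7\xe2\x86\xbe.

Offset 0: leading byte 0xF0 = 11110000 → 4-byte char #1 = F0 A9 98 BA.
Offset 4: leading byte 0xE8 = 11101000 → 3-byte char #2 = E8 86 92.
Offset 7: leading byte 0xF0 = 11110000 → 4-byte char #3 = F0 90 90 9F.
Offset 11: leading byte 0xF4 = 11110100 → 4-byte char #4 = F4 80 89 92.
Offset 15: leading byte 0xEF = 11101111 → 3-byte char #5 = EF BB 9E.
Offset 18: leading byte 0xE2 = 11100010 → 3-byte char #6 = E2 86 9B.
Offset 21: leading byte 0xC5 = 11000101 → 2-byte char #7 = C5 96.
Offset 23: leading byte 0xD8 = 11011000 → 2-byte char #8 = D8 B3.
Offset 25: leading byte 0xE7 = 11100111 → 3-byte char #9 = E7 97 B7.
Offset 28: leading byte 0xE2 = 11100010 → 3-byte char #10 = E2 86 BE.
Leading byte 0xE2 = 11100010 matches 1110xxxx → 3-byte sequence.
Byte 1: 0xE2 = 11100010, payload 0010 (4 bits).
Byte 2: 0x86 = 10000110 (10xxxxxx ✓), payload 000110.
Byte 3: 0xBE = 10111110 (10xxxxxx ✓), payload 111110.
Concatenate: 0010000110111110 = 0x21BE (16 bits → U+21BE).

U+21BE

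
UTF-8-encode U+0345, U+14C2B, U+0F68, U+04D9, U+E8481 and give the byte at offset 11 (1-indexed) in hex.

1-indexed offset 11 is 0-indexed offset 10.
U+0345 → 2-byte form CD 85 at offsets 0–1.
U+14C2B → 4-byte form F0 94 B0 AB at offsets 2–5.
U+0F68 → 3-byte form E0 BD A8 at offsets 6–8.
U+04D9 → 2-byte form D3 99 at offsets 9–10.
Offset 10 falls in char 4's range; it's byte 2 of D3 99 = 0x99.

0x99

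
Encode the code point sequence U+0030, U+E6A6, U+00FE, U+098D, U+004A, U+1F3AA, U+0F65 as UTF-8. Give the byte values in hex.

U+0030: 1-byte form → 30.
U+E6A6: 3-byte form → EE 9A A6.
U+00FE: 2-byte form → C3 BE.
U+098D: 3-byte form → E0 A6 8D.
U+004A: 1-byte form → 4A.
U+1F3AA: 4-byte form → F0 9F 8E AA.
U+0F65: 3-byte form → E0 BD A5.
Concatenated (17 bytes): 30 EE 9A A6 C3 BE E0 A6 8D 4A F0 9F 8E AA E0 BD A5.

30 EE 9A A6 C3 BE E0 A6 8D 4A F0 9F 8E AA E0 BD A5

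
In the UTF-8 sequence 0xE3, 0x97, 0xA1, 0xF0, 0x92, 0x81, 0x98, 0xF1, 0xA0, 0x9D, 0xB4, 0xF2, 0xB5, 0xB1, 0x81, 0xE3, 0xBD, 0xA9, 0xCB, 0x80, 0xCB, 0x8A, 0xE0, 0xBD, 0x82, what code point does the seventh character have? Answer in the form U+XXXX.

Offset 0: leading byte 0xE3 = 11100011 → 3-byte char #1 = E3 97 A1.
Offset 3: leading byte 0xF0 = 11110000 → 4-byte char #2 = F0 92 81 98.
Offset 7: leading byte 0xF1 = 11110001 → 4-byte char #3 = F1 A0 9D B4.
Offset 11: leading byte 0xF2 = 11110010 → 4-byte char #4 = F2 B5 B1 81.
Offset 15: leading byte 0xE3 = 11100011 → 3-byte char #5 = E3 BD A9.
Offset 18: leading byte 0xCB = 11001011 → 2-byte char #6 = CB 80.
Offset 20: leading byte 0xCB = 11001011 → 2-byte char #7 = CB 8A.
Leading byte 0xCB = 11001011 matches 110xxxxx → 2-byte sequence.
Byte 1: 0xCB = 11001011, payload 01011 (5 bits).
Byte 2: 0x8A = 10001010 (10xxxxxx ✓), payload 001010.
Concatenate: 01011001010 = 0x2CA (11 bits → U+02CA).

U+02CA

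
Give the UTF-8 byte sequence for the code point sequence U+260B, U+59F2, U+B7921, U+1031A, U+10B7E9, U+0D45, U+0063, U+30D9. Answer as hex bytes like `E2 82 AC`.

E2 98 8B E5 A7 B2 F2 B7 A4 A1 F0 90 8C 9A F4 8B 9F A9 E0 B5 85 63 E3 83 99

U+260B: 3-byte form → E2 98 8B.
U+59F2: 3-byte form → E5 A7 B2.
U+B7921: 4-byte form → F2 B7 A4 A1.
U+1031A: 4-byte form → F0 90 8C 9A.
U+10B7E9: 4-byte form → F4 8B 9F A9.
U+0D45: 3-byte form → E0 B5 85.
U+0063: 1-byte form → 63.
U+30D9: 3-byte form → E3 83 99.
Concatenated (25 bytes): E2 98 8B E5 A7 B2 F2 B7 A4 A1 F0 90 8C 9A F4 8B 9F A9 E0 B5 85 63 E3 83 99.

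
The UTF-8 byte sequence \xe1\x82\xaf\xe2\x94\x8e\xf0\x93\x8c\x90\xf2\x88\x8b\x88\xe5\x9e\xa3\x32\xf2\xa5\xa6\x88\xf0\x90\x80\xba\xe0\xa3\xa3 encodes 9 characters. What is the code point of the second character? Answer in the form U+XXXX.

Offset 0: leading byte 0xE1 = 11100001 → 3-byte char #1 = E1 82 AF.
Offset 3: leading byte 0xE2 = 11100010 → 3-byte char #2 = E2 94 8E.
Leading byte 0xE2 = 11100010 matches 1110xxxx → 3-byte sequence.
Byte 1: 0xE2 = 11100010, payload 0010 (4 bits).
Byte 2: 0x94 = 10010100 (10xxxxxx ✓), payload 010100.
Byte 3: 0x8E = 10001110 (10xxxxxx ✓), payload 001110.
Concatenate: 0010010100001110 = 0x250E (16 bits → U+250E).

U+250E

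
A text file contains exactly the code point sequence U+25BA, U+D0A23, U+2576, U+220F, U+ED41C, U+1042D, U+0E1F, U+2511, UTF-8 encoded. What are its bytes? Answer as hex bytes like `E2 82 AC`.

U+25BA: 3-byte form → E2 96 BA.
U+D0A23: 4-byte form → F3 90 A8 A3.
U+2576: 3-byte form → E2 95 B6.
U+220F: 3-byte form → E2 88 8F.
U+ED41C: 4-byte form → F3 AD 90 9C.
U+1042D: 4-byte form → F0 90 90 AD.
U+0E1F: 3-byte form → E0 B8 9F.
U+2511: 3-byte form → E2 94 91.
Concatenated (27 bytes): E2 96 BA F3 90 A8 A3 E2 95 B6 E2 88 8F F3 AD 90 9C F0 90 90 AD E0 B8 9F E2 94 91.

E2 96 BA F3 90 A8 A3 E2 95 B6 E2 88 8F F3 AD 90 9C F0 90 90 AD E0 B8 9F E2 94 91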